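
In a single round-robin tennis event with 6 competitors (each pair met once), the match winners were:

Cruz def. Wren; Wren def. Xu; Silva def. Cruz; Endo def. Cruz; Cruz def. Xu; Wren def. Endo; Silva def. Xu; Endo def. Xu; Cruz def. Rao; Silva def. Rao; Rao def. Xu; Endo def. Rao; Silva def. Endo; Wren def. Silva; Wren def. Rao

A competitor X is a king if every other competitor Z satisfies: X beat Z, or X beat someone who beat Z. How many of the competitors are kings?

3

Rao cannot reach Silva, Cruz, Endo, Wren in two steps.
Xu cannot reach Rao, Silva, Cruz, Endo, Wren in two steps.
Silva reaches everyone (king).
Cruz reaches everyone (king).
Endo cannot reach Silva in two steps.
Wren reaches everyone (king).
Kings: Silva, Cruz, Wren — 3.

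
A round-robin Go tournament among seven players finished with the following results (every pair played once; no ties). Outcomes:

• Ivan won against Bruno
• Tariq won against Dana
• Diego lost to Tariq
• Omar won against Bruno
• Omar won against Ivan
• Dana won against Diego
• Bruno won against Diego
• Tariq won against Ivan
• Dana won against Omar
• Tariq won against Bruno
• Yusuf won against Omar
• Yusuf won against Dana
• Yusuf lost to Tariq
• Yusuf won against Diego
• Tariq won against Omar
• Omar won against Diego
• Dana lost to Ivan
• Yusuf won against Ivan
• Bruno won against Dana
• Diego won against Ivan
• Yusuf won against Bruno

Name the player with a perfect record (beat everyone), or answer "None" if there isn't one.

Tariq has 6 wins out of 6 opponents — a perfect record.

Tariq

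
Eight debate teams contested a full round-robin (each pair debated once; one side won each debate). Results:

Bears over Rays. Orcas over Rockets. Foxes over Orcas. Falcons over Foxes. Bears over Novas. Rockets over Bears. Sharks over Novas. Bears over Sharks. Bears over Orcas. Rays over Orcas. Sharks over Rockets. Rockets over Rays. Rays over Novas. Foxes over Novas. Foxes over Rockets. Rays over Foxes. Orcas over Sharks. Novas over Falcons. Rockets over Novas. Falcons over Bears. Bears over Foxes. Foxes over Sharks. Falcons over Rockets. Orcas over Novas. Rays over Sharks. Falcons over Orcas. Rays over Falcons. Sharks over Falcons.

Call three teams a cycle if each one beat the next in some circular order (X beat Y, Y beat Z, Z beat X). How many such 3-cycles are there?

Win totals: Bears 5, Foxes 4, Rays 5, Falcons 4, Novas 1, Sharks 3, Orcas 3, Rockets 3.
A team with w wins dominates both others in C(w,2) triples; summing gives 10 + 6 + 10 + 6 + 0 + 3 + 3 + 3 = 41 transitive triples.
Total triples C(8,3) = 56, so cyclic triples = 56 − 41 = 15.

15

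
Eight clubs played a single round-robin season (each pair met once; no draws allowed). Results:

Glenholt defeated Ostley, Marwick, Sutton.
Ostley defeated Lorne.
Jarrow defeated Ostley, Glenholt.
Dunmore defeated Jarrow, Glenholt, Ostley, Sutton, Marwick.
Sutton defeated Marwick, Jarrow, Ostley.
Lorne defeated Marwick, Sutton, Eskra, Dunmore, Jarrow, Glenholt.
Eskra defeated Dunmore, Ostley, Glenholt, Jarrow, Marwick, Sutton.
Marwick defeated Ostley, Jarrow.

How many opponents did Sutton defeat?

Sutton's results: beat Ostley, Marwick, Jarrow; lost to Glenholt, Dunmore, Eskra, Lorne.
That is 3 wins.

3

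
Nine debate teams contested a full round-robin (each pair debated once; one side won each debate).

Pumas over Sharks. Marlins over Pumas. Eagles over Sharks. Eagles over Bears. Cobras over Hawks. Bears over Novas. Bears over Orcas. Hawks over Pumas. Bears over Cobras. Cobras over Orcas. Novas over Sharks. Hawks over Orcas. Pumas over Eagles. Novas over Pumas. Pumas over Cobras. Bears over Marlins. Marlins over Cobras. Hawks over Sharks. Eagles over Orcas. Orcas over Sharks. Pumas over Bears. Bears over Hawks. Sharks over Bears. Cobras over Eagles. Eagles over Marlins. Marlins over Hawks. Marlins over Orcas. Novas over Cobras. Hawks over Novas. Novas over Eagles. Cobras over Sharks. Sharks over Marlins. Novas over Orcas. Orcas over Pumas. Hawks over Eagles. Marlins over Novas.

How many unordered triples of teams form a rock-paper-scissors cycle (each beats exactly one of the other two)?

24

Win totals: Bears 5, Novas 5, Cobras 4, Orcas 2, Eagles 4, Hawks 5, Marlins 5, Pumas 4, Sharks 2.
A team with w wins dominates both others in C(w,2) triples; summing gives 10 + 10 + 6 + 1 + 6 + 10 + 10 + 6 + 1 = 60 transitive triples.
Total triples C(9,3) = 84, so cyclic triples = 84 − 60 = 24.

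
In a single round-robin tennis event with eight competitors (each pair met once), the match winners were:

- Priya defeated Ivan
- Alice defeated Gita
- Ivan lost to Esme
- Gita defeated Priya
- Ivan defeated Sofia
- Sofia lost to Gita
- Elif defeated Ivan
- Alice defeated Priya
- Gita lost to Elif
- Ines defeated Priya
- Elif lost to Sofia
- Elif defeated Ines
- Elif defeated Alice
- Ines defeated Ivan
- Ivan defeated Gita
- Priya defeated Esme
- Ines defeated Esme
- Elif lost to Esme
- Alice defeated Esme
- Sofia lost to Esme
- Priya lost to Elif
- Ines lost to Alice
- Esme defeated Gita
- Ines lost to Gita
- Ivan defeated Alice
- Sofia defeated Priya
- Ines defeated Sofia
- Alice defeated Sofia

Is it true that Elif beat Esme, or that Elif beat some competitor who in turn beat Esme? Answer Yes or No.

Yes

Elif did not beat Esme directly.
Elif beat Alice, Ivan, Gita, Ines, Priya. Of those, Alice beat Esme.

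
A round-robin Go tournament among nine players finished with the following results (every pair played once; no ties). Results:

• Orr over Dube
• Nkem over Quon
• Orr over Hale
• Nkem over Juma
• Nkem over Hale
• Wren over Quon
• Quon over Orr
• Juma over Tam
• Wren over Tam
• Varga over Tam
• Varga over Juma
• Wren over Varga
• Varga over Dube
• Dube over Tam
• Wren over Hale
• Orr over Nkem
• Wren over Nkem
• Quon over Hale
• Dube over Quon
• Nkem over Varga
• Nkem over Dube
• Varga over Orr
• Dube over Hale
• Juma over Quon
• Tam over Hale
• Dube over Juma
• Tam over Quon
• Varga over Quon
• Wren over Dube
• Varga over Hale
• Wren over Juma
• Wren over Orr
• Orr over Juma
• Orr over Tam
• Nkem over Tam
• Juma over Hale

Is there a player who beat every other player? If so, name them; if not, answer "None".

Wren

Wren has 8 wins out of 8 opponents — a perfect record.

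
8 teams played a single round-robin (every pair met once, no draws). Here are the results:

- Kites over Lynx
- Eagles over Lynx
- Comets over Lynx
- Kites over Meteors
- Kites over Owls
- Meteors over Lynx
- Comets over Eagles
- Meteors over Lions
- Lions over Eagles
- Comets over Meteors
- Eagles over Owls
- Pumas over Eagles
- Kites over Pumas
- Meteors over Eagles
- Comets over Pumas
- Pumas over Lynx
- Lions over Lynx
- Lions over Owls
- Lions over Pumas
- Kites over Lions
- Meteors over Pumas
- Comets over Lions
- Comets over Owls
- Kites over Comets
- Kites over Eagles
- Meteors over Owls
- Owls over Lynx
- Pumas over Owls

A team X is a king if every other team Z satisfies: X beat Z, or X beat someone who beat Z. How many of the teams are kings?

1

Lions cannot reach Kites, Meteors, Comets in two steps.
Pumas cannot reach Lions, Kites, Meteors, Comets in two steps.
Lynx cannot reach Lions, Pumas, Eagles, Kites, Meteors, Comets, Owls in two steps.
Eagles cannot reach Lions, Pumas, Kites, Meteors, Comets in two steps.
Kites reaches everyone (king).
Meteors cannot reach Kites, Comets in two steps.
Comets cannot reach Kites in two steps.
Owls cannot reach Lions, Pumas, Eagles, Kites, Meteors, Comets in two steps.
Kings: Kites — 1.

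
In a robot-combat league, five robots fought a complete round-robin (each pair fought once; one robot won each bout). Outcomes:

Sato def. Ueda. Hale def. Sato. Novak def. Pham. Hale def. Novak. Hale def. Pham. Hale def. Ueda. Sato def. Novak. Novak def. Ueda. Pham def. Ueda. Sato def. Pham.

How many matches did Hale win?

Hale's results: beat Novak, Sato, Pham, Ueda; lost to no one.
That is 4 wins.

4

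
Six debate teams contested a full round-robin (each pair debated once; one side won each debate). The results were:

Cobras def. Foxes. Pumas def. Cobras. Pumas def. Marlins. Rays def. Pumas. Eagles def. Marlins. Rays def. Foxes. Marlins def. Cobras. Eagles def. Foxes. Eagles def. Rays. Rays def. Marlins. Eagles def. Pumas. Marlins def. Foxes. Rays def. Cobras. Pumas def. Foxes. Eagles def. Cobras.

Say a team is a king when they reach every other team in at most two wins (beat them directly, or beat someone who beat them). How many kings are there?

1

Foxes cannot reach Rays, Pumas, Eagles, Marlins, Cobras in two steps.
Rays cannot reach Eagles in two steps.
Pumas cannot reach Rays, Eagles in two steps.
Eagles reaches everyone (king).
Marlins cannot reach Rays, Pumas, Eagles in two steps.
Cobras cannot reach Rays, Pumas, Eagles, Marlins in two steps.
Kings: Eagles — 1.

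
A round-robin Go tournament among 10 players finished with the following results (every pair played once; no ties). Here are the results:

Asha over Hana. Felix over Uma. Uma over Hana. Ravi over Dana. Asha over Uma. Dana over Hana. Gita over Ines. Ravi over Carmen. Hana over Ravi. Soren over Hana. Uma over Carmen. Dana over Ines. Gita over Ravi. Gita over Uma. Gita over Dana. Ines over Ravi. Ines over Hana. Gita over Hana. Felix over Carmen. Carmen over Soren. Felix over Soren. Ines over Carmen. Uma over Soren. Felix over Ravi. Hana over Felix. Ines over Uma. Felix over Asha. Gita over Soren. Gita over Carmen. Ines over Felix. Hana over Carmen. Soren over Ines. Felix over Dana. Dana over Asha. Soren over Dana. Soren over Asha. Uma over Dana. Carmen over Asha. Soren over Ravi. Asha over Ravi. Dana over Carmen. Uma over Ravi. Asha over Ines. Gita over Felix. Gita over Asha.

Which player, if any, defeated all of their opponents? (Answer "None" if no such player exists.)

Gita has 9 wins out of 9 opponents — a perfect record.

Gita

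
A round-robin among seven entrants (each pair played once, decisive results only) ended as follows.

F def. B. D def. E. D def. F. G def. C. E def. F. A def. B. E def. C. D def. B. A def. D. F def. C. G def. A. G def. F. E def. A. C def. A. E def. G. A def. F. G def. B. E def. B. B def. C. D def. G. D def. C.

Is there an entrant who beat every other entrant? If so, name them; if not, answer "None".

Highest win total is E with 5 (out of 6 possible).
E lost to D, so no entrant went undefeated.

None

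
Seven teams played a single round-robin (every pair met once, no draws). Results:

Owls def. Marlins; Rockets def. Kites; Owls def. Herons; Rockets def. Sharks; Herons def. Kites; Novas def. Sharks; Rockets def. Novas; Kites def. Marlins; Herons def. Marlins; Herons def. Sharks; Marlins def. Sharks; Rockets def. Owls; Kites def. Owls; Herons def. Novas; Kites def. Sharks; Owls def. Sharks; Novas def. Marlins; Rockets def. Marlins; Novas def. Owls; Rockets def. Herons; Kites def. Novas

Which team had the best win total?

Win totals: Marlins 1, Sharks 0, Rockets 6, Herons 4, Novas 3, Owls 3, Kites 4.
Rockets leads with 6 wins (next highest: 4).

Rockets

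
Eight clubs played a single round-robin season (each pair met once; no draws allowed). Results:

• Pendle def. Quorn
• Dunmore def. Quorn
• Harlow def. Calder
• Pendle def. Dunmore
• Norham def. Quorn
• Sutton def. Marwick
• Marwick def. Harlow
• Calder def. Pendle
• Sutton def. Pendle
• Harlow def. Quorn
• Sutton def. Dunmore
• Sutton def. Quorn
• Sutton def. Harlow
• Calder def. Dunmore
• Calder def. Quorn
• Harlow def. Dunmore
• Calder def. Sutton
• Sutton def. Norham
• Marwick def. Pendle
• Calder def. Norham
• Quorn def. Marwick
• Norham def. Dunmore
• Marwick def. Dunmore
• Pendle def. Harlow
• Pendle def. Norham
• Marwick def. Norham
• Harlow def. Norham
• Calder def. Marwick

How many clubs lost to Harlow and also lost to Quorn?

Harlow beat: Quorn, Calder, Norham, Dunmore.
Quorn beat: Marwick.
No one was beaten by both.

0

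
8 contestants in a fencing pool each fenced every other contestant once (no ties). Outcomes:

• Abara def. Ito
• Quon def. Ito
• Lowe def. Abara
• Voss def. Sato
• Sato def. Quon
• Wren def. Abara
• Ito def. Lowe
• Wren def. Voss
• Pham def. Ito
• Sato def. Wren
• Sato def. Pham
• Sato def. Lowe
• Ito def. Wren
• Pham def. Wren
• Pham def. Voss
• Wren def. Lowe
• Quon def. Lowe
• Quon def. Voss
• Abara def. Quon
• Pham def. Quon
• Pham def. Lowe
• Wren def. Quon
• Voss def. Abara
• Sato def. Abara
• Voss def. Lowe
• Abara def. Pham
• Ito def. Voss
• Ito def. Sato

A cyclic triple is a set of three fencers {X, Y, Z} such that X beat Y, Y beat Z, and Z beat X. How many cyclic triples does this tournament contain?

Win totals: Pham 5, Ito 4, Lowe 1, Sato 5, Quon 3, Wren 4, Abara 3, Voss 3.
A fencer with w wins dominates both others in C(w,2) triples; summing gives 10 + 6 + 0 + 10 + 3 + 6 + 3 + 3 = 41 transitive triples.
Total triples C(8,3) = 56, so cyclic triples = 56 − 41 = 15.

15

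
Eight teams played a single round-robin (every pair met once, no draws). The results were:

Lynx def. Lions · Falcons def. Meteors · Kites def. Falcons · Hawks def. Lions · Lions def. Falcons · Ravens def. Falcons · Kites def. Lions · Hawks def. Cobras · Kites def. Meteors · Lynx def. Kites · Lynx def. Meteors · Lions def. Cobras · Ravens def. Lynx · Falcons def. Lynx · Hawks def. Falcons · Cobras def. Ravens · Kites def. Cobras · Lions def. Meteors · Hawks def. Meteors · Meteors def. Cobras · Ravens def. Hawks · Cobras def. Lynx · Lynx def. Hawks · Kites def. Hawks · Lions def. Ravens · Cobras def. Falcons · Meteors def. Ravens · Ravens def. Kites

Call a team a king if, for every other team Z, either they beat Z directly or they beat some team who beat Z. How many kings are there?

6

Lynx reaches everyone (king).
Cobras reaches everyone (king).
Hawks cannot reach Kites in two steps.
Falcons reaches everyone (king).
Meteors cannot reach Lions in two steps.
Kites reaches everyone (king).
Lions reaches everyone (king).
Ravens reaches everyone (king).
Kings: Lynx, Cobras, Falcons, Kites, Lions, Ravens — 6.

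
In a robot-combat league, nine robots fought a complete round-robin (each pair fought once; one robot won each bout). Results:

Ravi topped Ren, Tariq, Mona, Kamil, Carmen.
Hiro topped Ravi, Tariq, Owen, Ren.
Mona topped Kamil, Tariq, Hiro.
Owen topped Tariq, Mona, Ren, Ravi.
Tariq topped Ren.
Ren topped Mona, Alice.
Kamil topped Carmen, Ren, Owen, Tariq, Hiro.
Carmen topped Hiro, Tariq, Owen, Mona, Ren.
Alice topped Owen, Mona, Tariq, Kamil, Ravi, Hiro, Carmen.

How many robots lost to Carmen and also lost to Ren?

1

Carmen beat: Tariq, Owen, Mona, Hiro, Ren.
Ren beat: Alice, Mona.
Both beat: Mona — 1.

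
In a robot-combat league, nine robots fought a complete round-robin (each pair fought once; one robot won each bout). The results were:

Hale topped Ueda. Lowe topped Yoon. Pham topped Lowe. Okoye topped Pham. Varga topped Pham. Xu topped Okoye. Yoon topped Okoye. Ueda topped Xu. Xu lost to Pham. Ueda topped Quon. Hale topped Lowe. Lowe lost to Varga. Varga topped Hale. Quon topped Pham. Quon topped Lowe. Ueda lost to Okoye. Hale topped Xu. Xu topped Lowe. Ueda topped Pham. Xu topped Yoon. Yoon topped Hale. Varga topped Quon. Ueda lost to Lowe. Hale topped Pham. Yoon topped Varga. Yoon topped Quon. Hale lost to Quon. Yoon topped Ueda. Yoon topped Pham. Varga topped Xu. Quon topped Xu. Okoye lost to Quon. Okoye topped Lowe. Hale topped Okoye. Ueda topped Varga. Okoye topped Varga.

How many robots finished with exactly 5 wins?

3

Win totals: Quon 5, Xu 3, Yoon 6, Ueda 4, Varga 5, Okoye 4, Hale 5, Lowe 2, Pham 2.
Exactly 5: Quon, Varga, Hale — 3 robots.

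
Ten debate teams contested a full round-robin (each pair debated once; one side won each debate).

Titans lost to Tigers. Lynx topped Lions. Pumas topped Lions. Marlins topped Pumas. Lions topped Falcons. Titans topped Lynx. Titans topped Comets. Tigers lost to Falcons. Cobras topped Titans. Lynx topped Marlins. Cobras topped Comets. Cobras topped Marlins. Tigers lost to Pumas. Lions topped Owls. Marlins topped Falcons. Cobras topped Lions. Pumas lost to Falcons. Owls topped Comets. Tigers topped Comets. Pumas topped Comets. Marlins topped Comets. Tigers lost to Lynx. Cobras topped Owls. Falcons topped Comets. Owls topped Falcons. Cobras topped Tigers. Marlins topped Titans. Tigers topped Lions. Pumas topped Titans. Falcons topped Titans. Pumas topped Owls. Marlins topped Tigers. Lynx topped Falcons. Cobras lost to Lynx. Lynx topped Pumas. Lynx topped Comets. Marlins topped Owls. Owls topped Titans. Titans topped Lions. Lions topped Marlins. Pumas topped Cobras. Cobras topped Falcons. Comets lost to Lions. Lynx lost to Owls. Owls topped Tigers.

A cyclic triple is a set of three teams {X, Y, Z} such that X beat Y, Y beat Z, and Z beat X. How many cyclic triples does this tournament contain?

Win totals: Titans 3, Lynx 7, Marlins 6, Tigers 3, Cobras 7, Comets 0, Pumas 6, Lions 4, Falcons 4, Owls 5.
A team with w wins dominates both others in C(w,2) triples; summing gives 3 + 21 + 15 + 3 + 21 + 0 + 15 + 6 + 6 + 10 = 100 transitive triples.
Total triples C(10,3) = 120, so cyclic triples = 120 − 100 = 20.

20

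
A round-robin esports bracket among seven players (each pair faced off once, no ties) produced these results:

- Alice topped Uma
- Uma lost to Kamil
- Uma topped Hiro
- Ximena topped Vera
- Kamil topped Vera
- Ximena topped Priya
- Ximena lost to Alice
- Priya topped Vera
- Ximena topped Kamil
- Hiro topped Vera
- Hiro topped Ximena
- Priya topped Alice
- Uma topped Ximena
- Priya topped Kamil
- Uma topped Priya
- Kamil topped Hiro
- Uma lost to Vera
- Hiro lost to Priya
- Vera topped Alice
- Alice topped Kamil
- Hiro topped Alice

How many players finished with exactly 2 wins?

Win totals: Alice 3, Hiro 3, Uma 3, Ximena 3, Priya 4, Vera 2, Kamil 3.
Exactly 2: Vera — 1 player.

1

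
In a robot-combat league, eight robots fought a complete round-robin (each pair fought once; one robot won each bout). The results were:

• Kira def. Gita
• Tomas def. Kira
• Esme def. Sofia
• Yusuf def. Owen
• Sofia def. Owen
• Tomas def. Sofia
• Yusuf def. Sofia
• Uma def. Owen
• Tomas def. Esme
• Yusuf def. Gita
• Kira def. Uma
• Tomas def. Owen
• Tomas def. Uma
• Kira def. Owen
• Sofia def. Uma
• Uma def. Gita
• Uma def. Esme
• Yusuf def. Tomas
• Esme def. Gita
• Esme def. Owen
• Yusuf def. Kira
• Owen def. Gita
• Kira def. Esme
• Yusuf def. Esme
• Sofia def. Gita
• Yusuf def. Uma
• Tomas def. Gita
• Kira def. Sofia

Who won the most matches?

Yusuf

Win totals: Sofia 3, Yusuf 7, Gita 0, Kira 5, Owen 1, Tomas 6, Uma 3, Esme 3.
Yusuf leads with 7 wins (next highest: 6).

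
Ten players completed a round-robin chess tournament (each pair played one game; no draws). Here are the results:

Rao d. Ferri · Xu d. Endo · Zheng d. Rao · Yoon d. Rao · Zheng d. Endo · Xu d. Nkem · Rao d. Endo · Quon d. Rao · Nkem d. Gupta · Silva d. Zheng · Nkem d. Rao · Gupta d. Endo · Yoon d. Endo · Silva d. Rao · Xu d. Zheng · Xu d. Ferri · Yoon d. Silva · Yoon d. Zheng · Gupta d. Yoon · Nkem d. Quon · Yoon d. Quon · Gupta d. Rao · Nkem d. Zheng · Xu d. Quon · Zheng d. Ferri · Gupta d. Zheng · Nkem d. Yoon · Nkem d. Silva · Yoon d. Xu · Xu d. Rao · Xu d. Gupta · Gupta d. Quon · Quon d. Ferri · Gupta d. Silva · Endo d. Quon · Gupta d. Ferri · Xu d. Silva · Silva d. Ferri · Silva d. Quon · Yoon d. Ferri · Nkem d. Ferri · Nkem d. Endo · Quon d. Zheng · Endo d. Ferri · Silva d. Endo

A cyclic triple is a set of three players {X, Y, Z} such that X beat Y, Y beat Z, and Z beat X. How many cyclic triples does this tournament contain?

4

Win totals: Endo 2, Zheng 3, Ferri 0, Gupta 7, Nkem 8, Rao 2, Quon 3, Xu 8, Yoon 7, Silva 5.
A player with w wins dominates both others in C(w,2) triples; summing gives 1 + 3 + 0 + 21 + 28 + 1 + 3 + 28 + 21 + 10 = 116 transitive triples.
Total triples C(10,3) = 120, so cyclic triples = 120 − 116 = 4.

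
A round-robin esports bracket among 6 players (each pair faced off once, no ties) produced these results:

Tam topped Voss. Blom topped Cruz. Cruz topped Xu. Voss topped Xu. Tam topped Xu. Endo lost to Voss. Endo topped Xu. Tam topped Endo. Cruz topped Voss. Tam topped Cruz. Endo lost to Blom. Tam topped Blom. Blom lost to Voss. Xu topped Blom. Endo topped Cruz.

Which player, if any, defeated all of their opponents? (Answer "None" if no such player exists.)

Tam has 5 wins out of 5 opponents — a perfect record.

Tam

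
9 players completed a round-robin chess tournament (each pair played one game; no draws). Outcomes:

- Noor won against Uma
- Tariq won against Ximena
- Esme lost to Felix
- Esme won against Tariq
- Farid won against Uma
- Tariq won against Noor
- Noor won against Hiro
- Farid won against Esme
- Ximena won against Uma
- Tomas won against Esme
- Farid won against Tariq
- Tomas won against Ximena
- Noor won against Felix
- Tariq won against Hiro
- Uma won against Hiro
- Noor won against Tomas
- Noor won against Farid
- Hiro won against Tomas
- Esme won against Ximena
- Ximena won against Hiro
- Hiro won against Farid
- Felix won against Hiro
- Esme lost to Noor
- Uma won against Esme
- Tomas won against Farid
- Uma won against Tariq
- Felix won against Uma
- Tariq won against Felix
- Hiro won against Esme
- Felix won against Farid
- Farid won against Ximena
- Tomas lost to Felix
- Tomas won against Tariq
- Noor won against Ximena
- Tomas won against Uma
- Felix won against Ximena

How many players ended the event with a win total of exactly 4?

2

Win totals: Tomas 5, Hiro 3, Farid 4, Ximena 2, Uma 3, Esme 2, Felix 6, Noor 7, Tariq 4.
Exactly 4: Farid, Tariq — 2 players.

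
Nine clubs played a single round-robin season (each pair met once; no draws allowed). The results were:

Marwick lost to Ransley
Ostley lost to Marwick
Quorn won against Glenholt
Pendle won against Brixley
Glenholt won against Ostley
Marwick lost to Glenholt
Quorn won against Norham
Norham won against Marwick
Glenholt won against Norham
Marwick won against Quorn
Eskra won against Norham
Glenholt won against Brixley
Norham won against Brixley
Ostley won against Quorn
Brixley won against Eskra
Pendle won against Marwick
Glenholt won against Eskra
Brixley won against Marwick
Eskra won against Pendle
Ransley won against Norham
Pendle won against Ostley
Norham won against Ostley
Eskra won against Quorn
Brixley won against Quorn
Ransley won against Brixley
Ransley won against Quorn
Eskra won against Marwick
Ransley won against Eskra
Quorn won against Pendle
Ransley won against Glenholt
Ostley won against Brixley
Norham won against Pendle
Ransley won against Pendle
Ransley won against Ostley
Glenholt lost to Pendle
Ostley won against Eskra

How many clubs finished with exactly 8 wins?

1

Win totals: Quorn 3, Marwick 2, Ransley 8, Pendle 4, Eskra 4, Norham 4, Ostley 3, Brixley 3, Glenholt 5.
Exactly 8: Ransley — 1 club.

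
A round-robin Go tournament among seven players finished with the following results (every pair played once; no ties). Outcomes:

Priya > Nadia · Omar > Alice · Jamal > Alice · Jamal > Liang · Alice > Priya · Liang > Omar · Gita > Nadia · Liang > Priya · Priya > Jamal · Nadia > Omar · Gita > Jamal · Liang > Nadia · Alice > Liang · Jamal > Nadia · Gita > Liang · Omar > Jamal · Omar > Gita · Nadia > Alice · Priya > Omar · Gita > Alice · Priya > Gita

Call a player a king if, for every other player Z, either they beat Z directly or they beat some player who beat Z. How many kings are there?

6

Gita reaches everyone (king).
Alice reaches everyone (king).
Nadia reaches everyone (king).
Liang reaches everyone (king).
Priya reaches everyone (king).
Omar reaches everyone (king).
Jamal cannot reach Gita in two steps.
Kings: Gita, Alice, Nadia, Liang, Priya, Omar — 6.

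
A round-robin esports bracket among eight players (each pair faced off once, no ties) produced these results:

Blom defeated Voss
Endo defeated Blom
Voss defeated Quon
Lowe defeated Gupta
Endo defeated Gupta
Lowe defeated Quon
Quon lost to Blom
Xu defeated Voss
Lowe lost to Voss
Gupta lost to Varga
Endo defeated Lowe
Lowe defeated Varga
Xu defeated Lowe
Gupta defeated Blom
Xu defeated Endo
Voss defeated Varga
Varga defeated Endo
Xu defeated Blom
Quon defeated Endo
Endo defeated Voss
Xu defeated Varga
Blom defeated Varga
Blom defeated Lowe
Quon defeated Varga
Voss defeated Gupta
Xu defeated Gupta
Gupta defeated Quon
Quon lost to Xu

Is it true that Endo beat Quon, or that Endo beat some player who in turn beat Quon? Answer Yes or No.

Yes

Endo did not beat Quon directly.
Endo beat Lowe, Voss, Gupta, Blom. Of those, Lowe beat Quon.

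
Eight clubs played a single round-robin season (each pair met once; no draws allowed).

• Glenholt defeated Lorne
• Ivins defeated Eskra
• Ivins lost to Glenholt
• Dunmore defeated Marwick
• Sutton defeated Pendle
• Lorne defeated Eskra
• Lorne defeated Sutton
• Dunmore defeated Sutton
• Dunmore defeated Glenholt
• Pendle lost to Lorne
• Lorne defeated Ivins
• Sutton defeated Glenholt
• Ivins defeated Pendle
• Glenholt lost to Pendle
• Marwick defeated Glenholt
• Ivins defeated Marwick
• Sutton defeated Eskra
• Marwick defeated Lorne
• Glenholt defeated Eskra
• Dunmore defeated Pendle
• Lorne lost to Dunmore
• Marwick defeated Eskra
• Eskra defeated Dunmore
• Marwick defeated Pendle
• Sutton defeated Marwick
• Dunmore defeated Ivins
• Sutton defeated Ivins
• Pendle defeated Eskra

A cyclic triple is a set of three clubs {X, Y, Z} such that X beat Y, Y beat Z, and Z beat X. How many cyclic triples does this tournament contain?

Win totals: Marwick 4, Eskra 1, Ivins 3, Dunmore 6, Lorne 4, Glenholt 3, Sutton 5, Pendle 2.
A club with w wins dominates both others in C(w,2) triples; summing gives 6 + 0 + 3 + 15 + 6 + 3 + 10 + 1 = 44 transitive triples.
Total triples C(8,3) = 56, so cyclic triples = 56 − 44 = 12.

12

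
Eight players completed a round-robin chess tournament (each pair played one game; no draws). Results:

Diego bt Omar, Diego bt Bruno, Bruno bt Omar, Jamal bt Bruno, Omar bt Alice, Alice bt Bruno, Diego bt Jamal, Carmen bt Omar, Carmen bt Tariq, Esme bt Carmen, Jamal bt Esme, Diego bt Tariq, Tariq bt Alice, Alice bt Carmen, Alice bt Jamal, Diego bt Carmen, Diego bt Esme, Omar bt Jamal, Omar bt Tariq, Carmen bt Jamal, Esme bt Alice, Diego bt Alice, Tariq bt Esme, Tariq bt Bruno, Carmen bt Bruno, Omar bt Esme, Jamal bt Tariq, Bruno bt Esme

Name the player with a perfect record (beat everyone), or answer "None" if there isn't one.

Diego

Diego has 7 wins out of 7 opponents — a perfect record.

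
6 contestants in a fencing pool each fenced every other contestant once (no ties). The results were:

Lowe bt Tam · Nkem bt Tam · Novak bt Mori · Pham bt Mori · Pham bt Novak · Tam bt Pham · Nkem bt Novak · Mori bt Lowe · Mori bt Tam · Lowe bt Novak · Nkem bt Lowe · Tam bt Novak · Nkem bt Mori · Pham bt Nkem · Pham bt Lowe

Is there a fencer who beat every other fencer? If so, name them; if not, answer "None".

Highest win total is Pham with 4 (out of 5 possible).
Pham lost to Tam, so no fencer went undefeated.

None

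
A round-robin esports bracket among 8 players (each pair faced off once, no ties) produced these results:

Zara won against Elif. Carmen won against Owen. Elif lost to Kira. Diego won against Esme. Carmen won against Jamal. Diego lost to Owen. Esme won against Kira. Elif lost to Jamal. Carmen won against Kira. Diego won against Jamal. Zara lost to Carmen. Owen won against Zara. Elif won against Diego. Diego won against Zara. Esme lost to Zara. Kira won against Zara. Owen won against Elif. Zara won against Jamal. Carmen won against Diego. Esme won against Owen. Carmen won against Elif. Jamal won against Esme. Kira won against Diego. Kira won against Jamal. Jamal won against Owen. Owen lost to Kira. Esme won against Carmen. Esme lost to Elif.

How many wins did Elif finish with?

Elif's results: beat Esme, Diego; lost to Jamal, Zara, Carmen, Kira, Owen.
That is 2 wins.

2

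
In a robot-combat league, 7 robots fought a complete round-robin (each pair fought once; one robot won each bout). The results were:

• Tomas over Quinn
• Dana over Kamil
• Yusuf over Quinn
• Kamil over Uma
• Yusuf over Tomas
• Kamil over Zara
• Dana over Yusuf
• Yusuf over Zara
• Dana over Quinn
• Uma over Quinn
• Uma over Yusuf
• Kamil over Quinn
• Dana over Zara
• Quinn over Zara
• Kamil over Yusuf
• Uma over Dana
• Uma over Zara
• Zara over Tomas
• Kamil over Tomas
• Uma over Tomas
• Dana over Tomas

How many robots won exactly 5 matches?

3

Win totals: Uma 5, Dana 5, Zara 1, Quinn 1, Yusuf 3, Tomas 1, Kamil 5.
Exactly 5: Uma, Dana, Kamil — 3 robots.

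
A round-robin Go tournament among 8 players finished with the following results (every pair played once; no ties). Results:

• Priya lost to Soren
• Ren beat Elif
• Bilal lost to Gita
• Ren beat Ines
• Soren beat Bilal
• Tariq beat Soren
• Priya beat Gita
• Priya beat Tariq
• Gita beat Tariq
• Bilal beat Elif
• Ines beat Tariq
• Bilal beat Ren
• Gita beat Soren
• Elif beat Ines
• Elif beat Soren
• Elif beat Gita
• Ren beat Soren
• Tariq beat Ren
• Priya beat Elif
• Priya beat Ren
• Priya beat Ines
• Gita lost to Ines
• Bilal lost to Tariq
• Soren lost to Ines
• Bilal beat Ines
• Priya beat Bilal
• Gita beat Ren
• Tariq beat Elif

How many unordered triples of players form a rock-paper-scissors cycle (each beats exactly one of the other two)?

Win totals: Ren 3, Priya 6, Ines 3, Gita 4, Elif 3, Bilal 3, Soren 2, Tariq 4.
A player with w wins dominates both others in C(w,2) triples; summing gives 3 + 15 + 3 + 6 + 3 + 3 + 1 + 6 = 40 transitive triples.
Total triples C(8,3) = 56, so cyclic triples = 56 − 40 = 16.

16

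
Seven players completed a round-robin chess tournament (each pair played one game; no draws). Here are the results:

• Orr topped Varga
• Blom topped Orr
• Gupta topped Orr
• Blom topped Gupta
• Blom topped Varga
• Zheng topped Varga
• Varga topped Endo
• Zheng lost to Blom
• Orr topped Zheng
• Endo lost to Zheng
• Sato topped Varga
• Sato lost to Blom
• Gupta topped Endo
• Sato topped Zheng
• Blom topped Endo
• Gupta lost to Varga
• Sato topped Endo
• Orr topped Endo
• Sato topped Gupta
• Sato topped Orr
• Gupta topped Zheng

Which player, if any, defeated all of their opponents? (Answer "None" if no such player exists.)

Blom has 6 wins out of 6 opponents — a perfect record.

Blom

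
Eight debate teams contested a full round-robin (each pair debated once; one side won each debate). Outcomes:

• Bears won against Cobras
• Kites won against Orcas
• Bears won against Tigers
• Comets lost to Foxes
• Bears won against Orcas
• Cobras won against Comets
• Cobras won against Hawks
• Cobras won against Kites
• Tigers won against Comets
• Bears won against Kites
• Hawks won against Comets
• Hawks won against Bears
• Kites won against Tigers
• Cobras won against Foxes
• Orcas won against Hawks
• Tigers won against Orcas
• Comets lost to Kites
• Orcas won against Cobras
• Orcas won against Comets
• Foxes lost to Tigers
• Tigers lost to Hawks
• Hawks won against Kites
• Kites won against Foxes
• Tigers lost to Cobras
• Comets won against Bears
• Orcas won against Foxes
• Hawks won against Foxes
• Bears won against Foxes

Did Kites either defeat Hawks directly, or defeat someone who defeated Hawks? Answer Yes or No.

Yes

Kites did not beat Hawks directly.
Kites beat Tigers, Orcas, Comets, Foxes. Of those, Orcas beat Hawks.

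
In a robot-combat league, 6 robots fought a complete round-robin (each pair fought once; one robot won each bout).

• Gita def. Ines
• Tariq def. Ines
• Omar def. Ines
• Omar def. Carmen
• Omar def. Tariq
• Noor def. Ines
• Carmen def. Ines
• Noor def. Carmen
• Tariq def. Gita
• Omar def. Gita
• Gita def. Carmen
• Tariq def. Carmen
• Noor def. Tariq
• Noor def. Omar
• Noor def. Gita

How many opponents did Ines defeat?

Ines' results: beat no one; lost to Tariq, Noor, Omar, Gita, Carmen.
That is 0 wins.

0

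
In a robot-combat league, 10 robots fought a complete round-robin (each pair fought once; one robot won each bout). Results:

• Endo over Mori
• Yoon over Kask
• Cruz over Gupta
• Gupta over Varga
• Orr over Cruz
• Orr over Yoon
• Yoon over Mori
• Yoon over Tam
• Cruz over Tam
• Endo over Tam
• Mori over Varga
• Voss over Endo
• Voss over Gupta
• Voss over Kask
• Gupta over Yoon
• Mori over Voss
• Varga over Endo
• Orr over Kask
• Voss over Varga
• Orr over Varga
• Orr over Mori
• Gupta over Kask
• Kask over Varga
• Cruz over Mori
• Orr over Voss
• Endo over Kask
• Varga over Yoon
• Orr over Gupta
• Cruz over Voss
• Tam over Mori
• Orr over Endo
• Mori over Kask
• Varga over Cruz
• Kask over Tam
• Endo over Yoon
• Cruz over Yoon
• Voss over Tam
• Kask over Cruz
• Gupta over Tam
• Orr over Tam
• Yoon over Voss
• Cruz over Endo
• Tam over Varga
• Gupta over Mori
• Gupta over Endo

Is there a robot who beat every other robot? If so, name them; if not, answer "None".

Orr has 9 wins out of 9 opponents — a perfect record.

Orr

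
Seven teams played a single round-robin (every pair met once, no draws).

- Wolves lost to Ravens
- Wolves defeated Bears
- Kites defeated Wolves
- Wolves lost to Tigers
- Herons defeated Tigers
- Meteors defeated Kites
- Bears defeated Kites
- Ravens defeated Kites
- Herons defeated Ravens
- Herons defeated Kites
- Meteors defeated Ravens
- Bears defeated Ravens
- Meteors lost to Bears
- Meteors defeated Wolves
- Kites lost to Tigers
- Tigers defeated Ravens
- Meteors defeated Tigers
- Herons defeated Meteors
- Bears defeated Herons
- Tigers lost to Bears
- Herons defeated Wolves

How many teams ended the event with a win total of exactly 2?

1

Win totals: Tigers 3, Kites 1, Meteors 4, Ravens 2, Herons 5, Wolves 1, Bears 5.
Exactly 2: Ravens — 1 team.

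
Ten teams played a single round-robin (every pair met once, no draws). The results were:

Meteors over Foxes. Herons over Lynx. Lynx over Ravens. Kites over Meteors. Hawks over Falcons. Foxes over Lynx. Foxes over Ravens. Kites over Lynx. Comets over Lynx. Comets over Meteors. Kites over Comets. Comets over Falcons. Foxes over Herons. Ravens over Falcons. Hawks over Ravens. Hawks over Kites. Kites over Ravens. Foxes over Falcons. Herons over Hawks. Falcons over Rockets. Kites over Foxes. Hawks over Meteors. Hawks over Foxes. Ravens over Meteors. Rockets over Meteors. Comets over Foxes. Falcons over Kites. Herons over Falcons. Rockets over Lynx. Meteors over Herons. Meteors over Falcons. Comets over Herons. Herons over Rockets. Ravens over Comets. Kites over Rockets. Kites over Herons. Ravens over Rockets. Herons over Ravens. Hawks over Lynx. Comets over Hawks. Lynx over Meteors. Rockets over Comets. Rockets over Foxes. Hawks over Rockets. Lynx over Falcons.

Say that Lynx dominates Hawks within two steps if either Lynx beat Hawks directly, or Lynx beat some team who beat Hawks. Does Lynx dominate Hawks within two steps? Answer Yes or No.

No

Lynx did not beat Hawks directly.
Lynx beat Falcons, Ravens, Meteors, but each of them lost to Hawks. No two-step path.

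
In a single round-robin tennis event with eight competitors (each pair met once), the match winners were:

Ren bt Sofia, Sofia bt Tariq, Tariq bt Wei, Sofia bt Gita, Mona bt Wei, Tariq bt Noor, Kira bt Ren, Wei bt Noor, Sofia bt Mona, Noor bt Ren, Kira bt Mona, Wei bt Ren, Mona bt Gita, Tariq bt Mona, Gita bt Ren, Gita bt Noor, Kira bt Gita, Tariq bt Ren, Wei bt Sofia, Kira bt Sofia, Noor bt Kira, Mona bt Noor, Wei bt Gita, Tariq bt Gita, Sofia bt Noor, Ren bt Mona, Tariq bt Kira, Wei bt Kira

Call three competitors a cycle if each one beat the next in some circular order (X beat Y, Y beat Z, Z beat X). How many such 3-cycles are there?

Win totals: Wei 5, Tariq 6, Noor 2, Ren 2, Kira 4, Sofia 4, Gita 2, Mona 3.
A competitor with w wins dominates both others in C(w,2) triples; summing gives 10 + 15 + 1 + 1 + 6 + 6 + 1 + 3 = 43 transitive triples.
Total triples C(8,3) = 56, so cyclic triples = 56 − 43 = 13.

13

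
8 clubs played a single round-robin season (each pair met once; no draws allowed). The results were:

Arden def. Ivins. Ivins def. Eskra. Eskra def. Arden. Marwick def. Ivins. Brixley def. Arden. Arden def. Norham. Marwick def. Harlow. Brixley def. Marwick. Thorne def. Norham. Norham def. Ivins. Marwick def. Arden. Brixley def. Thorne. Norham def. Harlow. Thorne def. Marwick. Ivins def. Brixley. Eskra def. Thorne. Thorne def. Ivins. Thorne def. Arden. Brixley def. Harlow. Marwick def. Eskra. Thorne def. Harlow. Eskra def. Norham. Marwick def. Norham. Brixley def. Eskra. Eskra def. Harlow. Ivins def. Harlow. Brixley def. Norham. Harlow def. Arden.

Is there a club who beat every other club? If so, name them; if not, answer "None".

None

Highest win total is Brixley with 6 (out of 7 possible).
Brixley lost to Ivins, so no club went undefeated.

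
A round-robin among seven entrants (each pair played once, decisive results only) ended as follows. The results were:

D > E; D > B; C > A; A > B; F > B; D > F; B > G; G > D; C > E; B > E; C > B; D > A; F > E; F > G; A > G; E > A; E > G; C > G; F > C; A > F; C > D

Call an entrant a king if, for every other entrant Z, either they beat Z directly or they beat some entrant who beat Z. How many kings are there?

A reaches everyone (king).
B cannot reach C, F in two steps.
C reaches everyone (king).
D reaches everyone (king).
E cannot reach C in two steps.
F reaches everyone (king).
G cannot reach C in two steps.
Kings: A, C, D, F — 4.

4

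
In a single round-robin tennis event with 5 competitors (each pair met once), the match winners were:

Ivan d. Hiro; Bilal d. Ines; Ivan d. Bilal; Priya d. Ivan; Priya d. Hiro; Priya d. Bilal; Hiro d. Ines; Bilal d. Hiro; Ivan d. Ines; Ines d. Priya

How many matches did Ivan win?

3

Ivan's results: beat Bilal, Hiro, Ines; lost to Priya.
That is 3 wins.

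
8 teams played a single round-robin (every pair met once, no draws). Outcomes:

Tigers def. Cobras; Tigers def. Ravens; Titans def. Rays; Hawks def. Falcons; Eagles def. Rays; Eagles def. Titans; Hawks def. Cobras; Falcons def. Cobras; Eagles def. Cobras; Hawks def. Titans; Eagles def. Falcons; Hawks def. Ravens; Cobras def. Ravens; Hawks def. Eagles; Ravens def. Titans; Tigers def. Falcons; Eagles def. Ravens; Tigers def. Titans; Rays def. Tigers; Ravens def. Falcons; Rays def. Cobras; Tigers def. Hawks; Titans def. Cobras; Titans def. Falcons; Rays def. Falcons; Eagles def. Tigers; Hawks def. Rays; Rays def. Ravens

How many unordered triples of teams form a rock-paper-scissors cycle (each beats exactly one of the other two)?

Win totals: Rays 4, Falcons 1, Hawks 6, Cobras 1, Ravens 2, Titans 3, Eagles 6, Tigers 5.
A team with w wins dominates both others in C(w,2) triples; summing gives 6 + 0 + 15 + 0 + 1 + 3 + 15 + 10 = 50 transitive triples.
Total triples C(8,3) = 56, so cyclic triples = 56 − 50 = 6.

6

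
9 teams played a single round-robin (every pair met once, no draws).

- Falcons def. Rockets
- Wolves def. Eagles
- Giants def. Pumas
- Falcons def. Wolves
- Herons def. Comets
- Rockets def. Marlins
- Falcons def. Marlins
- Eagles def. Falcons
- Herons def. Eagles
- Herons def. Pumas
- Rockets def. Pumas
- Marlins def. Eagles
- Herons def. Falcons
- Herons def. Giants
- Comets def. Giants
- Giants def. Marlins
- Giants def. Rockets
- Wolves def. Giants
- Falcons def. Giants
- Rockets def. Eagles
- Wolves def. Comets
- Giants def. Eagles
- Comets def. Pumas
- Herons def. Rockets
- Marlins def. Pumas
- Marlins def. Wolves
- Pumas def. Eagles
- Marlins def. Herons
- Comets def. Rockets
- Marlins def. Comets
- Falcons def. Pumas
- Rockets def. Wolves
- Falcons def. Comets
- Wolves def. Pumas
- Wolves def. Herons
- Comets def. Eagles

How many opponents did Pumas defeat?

1

Pumas' results: beat Eagles; lost to Herons, Falcons, Marlins, Giants, Comets, Wolves, Rockets.
That is 1 win.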